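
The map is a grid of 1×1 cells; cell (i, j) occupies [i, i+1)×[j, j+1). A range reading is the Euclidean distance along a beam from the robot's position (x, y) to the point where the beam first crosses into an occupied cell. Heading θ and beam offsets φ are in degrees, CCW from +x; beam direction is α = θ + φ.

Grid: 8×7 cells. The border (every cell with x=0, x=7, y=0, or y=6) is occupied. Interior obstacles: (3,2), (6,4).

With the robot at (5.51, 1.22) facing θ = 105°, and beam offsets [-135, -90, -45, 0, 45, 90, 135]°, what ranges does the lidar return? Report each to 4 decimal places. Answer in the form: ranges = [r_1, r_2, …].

beam 1: φ=-135°, α=330°
  direction (0.8660, -0.5000); cell (5,1); t to first gridline: x 0.5658, y 0.4400 (then +1.1547 / +2.0000)
    (5,0) via y @ 0.4400  # hit
  → r_1 = 0.4400
beam 2: φ=-90°, α=15°
  direction (0.9659, 0.2588); cell (5,1); t to first gridline: x 0.5073, y 3.0137 (then +1.0353 / +3.8637)
    (6,1) via x @ 0.5073
    (7,1) via x @ 1.5426  # hit
  → r_2 = 1.5426
beam 3: φ=-45°, α=60°
  direction (0.5000, 0.8660); cell (5,1); t to first gridline: x 0.9800, y 0.9007 (then +2.0000 / +1.1547)
    (5,2) via y @ 0.9007
    (6,2) via x @ 0.9800
    (6,3) via y @ 2.0554
    (7,3) via x @ 2.9800  # hit
  → r_3 = 2.9800
beam 4: φ=0°, α=105°
  direction (-0.2588, 0.9659); cell (5,1); t to first gridline: x 1.9705, y 0.8075 (then +3.8637 / +1.0353)
    (5,2) via y @ 0.8075
    (5,3) via y @ 1.8428
    (4,3) via x @ 1.9705
    (4,4) via y @ 2.8781
    (4,5) via y @ 3.9133
    (4,6) via y @ 4.9486  # hit
  → r_4 = 4.9486
beam 5: φ=45°, α=150°
  direction (-0.8660, 0.5000); cell (5,1); t to first gridline: x 0.5889, y 1.5600 (then +1.1547 / +2.0000)
    (4,1) via x @ 0.5889
    (4,2) via y @ 1.5600
    (3,2) via x @ 1.7436  # hit
  → r_5 = 1.7436
beam 6: φ=90°, α=195°
  direction (-0.9659, -0.2588); cell (5,1); t to first gridline: x 0.5280, y 0.8500 (then +1.0353 / +3.8637)
    (4,1) via x @ 0.5280
    (4,0) via y @ 0.8500  # hit
  → r_6 = 0.8500
beam 7: φ=135°, α=240°
  direction (-0.5000, -0.8660); cell (5,1); t to first gridline: x 1.0200, y 0.2540 (then +2.0000 / +1.1547)
    (5,0) via y @ 0.2540  # hit
  → r_7 = 0.2540

ranges = [0.4400, 1.5426, 2.9800, 4.9486, 1.7436, 0.8500, 0.2540]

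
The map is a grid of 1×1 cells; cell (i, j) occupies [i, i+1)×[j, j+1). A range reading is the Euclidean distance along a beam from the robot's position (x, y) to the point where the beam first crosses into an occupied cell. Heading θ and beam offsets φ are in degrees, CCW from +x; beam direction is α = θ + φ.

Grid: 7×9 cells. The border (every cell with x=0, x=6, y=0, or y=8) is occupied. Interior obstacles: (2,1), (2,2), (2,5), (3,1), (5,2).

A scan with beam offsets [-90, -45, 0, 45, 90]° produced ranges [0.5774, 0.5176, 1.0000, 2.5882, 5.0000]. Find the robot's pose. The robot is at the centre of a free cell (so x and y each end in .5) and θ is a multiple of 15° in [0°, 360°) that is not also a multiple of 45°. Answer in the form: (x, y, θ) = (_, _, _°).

Enumerate (i+0.5, j+0.5, θ) over the 30 free cells and 16 admissible headings. For each, cast all 5 beams and compare to the given ranges.
  (1.5, 4.5, 210°): beam 1 = 1.0000 ≠ 0.5774 ✗
  (1.5, 4.5, 285°): beam 1 = 0.5176 ≠ 0.5774 ✗
  (4.5, 3.5, 255°): beam 1 = 3.6235 ≠ 0.5774 ✗
  (5.5, 6.5, 330°): beam 1 = 5.0000 ≠ 0.5774 ✗
  …
  (5.5, 5.5, 60°): r_1=0.5774, r_2=0.5176, r_3=1.0000, r_4=2.5882, r_5=5.0000 — all match ✓
No second candidate reproduces the full scan.

(x, y, θ) = (5.5, 5.5, 60°)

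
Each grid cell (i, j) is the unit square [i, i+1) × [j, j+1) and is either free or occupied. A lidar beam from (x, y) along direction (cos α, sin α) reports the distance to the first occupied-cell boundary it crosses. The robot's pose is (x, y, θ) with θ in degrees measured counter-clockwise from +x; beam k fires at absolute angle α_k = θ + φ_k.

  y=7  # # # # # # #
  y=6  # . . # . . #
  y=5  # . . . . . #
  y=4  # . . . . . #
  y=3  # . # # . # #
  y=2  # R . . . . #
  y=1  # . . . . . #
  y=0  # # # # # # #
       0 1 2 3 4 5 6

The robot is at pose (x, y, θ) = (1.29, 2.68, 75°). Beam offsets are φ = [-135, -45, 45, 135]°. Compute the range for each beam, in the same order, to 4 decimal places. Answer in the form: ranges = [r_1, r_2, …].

beam 1: φ=-135°, α=300°
  d=(0.5000,-0.8660)  start (1,2)  tX=1.4200 tY=0.7852  stride 1/|dx|=2.0000 1/|dy|=1.1547
    cross y-line → (1,1), t=0.7852
    cross x-line → (2,1), t=1.4200
    cross y-line → (2,0), t=1.9399 (wall)
  → r_1 = 1.9399
beam 2: φ=-45°, α=30°
  d=(0.8660,0.5000)  start (1,2)  tX=0.8198 tY=0.6400  stride 1/|dx|=1.1547 1/|dy|=2.0000
    cross y-line → (1,3), t=0.6400
    cross x-line → (2,3), t=0.8198 (wall)
  → r_2 = 0.8198
beam 3: φ=45°, α=120°
  d=(-0.5000,0.8660)  start (1,2)  tX=0.5800 tY=0.3695  stride 1/|dx|=2.0000 1/|dy|=1.1547
    cross y-line → (1,3), t=0.3695
    cross x-line → (0,3), t=0.5800 (wall)
  → r_3 = 0.5800
beam 4: φ=135°, α=210°
  d=(-0.8660,-0.5000)  start (1,2)  tX=0.3349 tY=1.3600  stride 1/|dx|=1.1547 1/|dy|=2.0000
    cross x-line → (0,2), t=0.3349 (wall)
  → r_4 = 0.3349

ranges = [1.9399, 0.8198, 0.5800, 0.3349]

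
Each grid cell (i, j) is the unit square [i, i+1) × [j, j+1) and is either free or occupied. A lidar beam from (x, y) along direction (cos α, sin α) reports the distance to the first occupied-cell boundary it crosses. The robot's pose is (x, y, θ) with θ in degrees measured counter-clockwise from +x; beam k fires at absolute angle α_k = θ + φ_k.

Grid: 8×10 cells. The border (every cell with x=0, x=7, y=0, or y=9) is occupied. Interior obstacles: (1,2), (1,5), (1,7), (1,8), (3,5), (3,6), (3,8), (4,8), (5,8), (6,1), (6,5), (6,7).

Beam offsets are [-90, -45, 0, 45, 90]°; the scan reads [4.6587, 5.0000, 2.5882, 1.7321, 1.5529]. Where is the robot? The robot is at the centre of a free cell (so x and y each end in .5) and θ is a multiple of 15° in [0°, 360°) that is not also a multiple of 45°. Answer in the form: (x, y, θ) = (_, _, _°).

Candidates: 36 free-cell centres × 16 headings = 576 poses. Raycast each; keep the one whose scan matches to 4 dp.
  (1.5, 4.5, 150°): beam 1 = 0.5774 ≠ 4.6587 ✗
  (2.5, 2.5, 150°): beam 1 = 2.8868 ≠ 4.6587 ✗
  (4.5, 1.5, 30°): beam 1 = 0.5774 ≠ 4.6587 ✗
  …
  (5.5, 3.5, 255°): r_1=4.6587, r_2=5.0000, r_3=2.5882, r_4=1.7321, r_5=1.5529 — all match ✓
Only this pose fits every beam.

(x, y, θ) = (5.5, 3.5, 255°)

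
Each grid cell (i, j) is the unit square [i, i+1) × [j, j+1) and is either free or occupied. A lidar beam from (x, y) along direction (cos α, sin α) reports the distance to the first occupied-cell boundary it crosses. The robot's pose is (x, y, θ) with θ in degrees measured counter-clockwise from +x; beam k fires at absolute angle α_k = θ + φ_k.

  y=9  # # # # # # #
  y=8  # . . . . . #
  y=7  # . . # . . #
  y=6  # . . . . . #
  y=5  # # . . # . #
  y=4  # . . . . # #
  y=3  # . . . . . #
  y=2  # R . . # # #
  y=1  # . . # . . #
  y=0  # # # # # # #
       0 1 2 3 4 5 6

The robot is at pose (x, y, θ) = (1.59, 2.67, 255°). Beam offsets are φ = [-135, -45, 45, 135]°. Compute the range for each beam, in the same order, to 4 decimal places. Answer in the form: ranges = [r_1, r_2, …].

ranges = [1.1800, 0.6813, 1.9283, 3.9375]

beam 1: φ=-135°, α=120°
  dir = (cos 120°, sin 120°) = (-0.5000, 0.8660); from cell (1,2)
  next x-line at t=1.1800, next y-line at t=0.3811; Δt_x=2.0000, Δt_y=1.1547
    y: enter (1,3) at t=0.3811
    x: enter (0,3) at t=1.1800 ← occupied
  → r_1 = 1.1800
beam 2: φ=-45°, α=210°
  dir = (cos 210°, sin 210°) = (-0.8660, -0.5000); from cell (1,2)
  next x-line at t=0.6813, next y-line at t=1.3400; Δt_x=1.1547, Δt_y=2.0000
    x: enter (0,2) at t=0.6813 ← occupied
  → r_2 = 0.6813
beam 3: φ=45°, α=300°
  dir = (cos 300°, sin 300°) = (0.5000, -0.8660); from cell (1,2)
  next x-line at t=0.8200, next y-line at t=0.7736; Δt_x=2.0000, Δt_y=1.1547
    y: enter (1,1) at t=0.7736
    x: enter (2,1) at t=0.8200
    y: enter (2,0) at t=1.9283 ← occupied
  → r_3 = 1.9283
beam 4: φ=135°, α=30°
  dir = (cos 30°, sin 30°) = (0.8660, 0.5000); from cell (1,2)
  next x-line at t=0.4734, next y-line at t=0.6600; Δt_x=1.1547, Δt_y=2.0000
    x: enter (2,2) at t=0.4734
    y: enter (2,3) at t=0.6600
    x: enter (3,3) at t=1.6281
    y: enter (3,4) at t=2.6600
    x: enter (4,4) at t=2.7828
    x: enter (5,4) at t=3.9375 ← occupied
  → r_4 = 3.9375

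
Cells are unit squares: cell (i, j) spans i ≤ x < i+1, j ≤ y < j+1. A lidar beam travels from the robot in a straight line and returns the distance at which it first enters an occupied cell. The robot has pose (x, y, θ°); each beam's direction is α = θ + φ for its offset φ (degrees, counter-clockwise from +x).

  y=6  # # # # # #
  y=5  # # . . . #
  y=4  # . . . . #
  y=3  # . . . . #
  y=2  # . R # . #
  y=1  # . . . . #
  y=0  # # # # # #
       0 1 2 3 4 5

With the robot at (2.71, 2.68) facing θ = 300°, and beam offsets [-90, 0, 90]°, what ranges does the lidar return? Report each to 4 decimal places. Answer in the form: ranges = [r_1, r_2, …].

beam 1: φ=-90°, α=210°
  d=(-0.8660,-0.5000)  start (2,2)  tX=0.8198 tY=1.3600  stride 1/|dx|=1.1547 1/|dy|=2.0000
    cross x-line → (1,2), t=0.8198
    cross y-line → (1,1), t=1.3600
    cross x-line → (0,1), t=1.9745 (wall)
  → r_1 = 1.9745
beam 2: φ=0°, α=300°
  d=(0.5000,-0.8660)  start (2,2)  tX=0.5800 tY=0.7852  stride 1/|dx|=2.0000 1/|dy|=1.1547
    cross x-line → (3,2), t=0.5800 (wall)
  → r_2 = 0.5800
beam 3: φ=90°, α=30°
  d=(0.8660,0.5000)  start (2,2)  tX=0.3349 tY=0.6400  stride 1/|dx|=1.1547 1/|dy|=2.0000
    cross x-line → (3,2), t=0.3349 (wall)
  → r_3 = 0.3349

ranges = [1.9745, 0.5800, 0.3349]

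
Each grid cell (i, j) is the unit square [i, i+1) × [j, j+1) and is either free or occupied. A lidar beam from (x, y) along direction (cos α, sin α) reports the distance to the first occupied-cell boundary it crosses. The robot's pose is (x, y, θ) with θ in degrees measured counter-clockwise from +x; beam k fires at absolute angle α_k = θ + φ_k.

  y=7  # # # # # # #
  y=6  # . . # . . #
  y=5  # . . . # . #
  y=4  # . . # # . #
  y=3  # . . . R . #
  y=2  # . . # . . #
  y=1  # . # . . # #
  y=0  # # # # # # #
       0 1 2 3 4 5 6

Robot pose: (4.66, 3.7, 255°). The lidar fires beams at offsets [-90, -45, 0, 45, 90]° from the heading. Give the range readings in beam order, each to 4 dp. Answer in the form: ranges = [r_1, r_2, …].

beam 1: φ=-90°, α=165°
  dir = (cos 165°, sin 165°) = (-0.9659, 0.2588); from cell (4,3)
  next x-line at t=0.6833, next y-line at t=1.1591; Δt_x=1.0353, Δt_y=3.8637
    x: enter (3,3) at t=0.6833
    y: enter (3,4) at t=1.1591 ← occupied
  → r_1 = 1.1591
beam 2: φ=-45°, α=210°
  dir = (cos 210°, sin 210°) = (-0.8660, -0.5000); from cell (4,3)
  next x-line at t=0.7621, next y-line at t=1.4000; Δt_x=1.1547, Δt_y=2.0000
    x: enter (3,3) at t=0.7621
    y: enter (3,2) at t=1.4000 ← occupied
  → r_2 = 1.4000
beam 3: φ=0°, α=255°
  dir = (cos 255°, sin 255°) = (-0.2588, -0.9659); from cell (4,3)
  next x-line at t=2.5500, next y-line at t=0.7247; Δt_x=3.8637, Δt_y=1.0353
    y: enter (4,2) at t=0.7247
    y: enter (4,1) at t=1.7600
    x: enter (3,1) at t=2.5500
    y: enter (3,0) at t=2.7952 ← occupied
  → r_3 = 2.7952
beam 4: φ=45°, α=300°
  dir = (cos 300°, sin 300°) = (0.5000, -0.8660); from cell (4,3)
  next x-line at t=0.6800, next y-line at t=0.8083; Δt_x=2.0000, Δt_y=1.1547
    x: enter (5,3) at t=0.6800
    y: enter (5,2) at t=0.8083
    y: enter (5,1) at t=1.9630 ← occupied
  → r_4 = 1.9630
beam 5: φ=90°, α=345°
  dir = (cos 345°, sin 345°) = (0.9659, -0.2588); from cell (4,3)
  next x-line at t=0.3520, next y-line at t=2.7046; Δt_x=1.0353, Δt_y=3.8637
    x: enter (5,3) at t=0.3520
    x: enter (6,3) at t=1.3873 ← occupied
  → r_5 = 1.3873

ranges = [1.1591, 1.4000, 2.7952, 1.9630, 1.3873]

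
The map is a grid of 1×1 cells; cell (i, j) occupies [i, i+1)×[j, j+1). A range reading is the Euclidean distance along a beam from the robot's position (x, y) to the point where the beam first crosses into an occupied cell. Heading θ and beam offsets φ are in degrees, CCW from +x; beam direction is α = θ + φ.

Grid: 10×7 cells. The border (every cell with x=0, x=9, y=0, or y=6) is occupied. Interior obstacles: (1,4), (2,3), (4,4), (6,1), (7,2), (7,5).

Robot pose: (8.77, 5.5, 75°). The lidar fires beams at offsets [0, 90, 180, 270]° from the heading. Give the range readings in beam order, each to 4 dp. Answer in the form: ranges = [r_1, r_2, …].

ranges = [0.5176, 0.7972, 2.9751, 0.2381]

beam 1: φ=0°, α=75°
  cosα=0.2588 sinα=0.9659 | (8,5) | tMaxX 0.8887 tMaxY 0.5176 | tΔX 3.8637 tΔY 1.0353
    t=0.5176 [y] (8,6) — stop
  → r_1 = 0.5176
beam 2: φ=90°, α=165°
  cosα=-0.9659 sinα=0.2588 | (8,5) | tMaxX 0.7972 tMaxY 1.9319 | tΔX 1.0353 tΔY 3.8637
    t=0.7972 [x] (7,5) — stop
  → r_2 = 0.7972
beam 3: φ=180°, α=255°
  cosα=-0.2588 sinα=-0.9659 | (8,5) | tMaxX 2.9751 tMaxY 0.5176 | tΔX 3.8637 tΔY 1.0353
    t=0.5176 [y] (8,4)
    t=1.5529 [y] (8,3)
    t=2.5882 [y] (8,2)
    t=2.9751 [x] (7,2) — stop
  → r_3 = 2.9751
beam 4: φ=270°, α=345°
  cosα=0.9659 sinα=-0.2588 | (8,5) | tMaxX 0.2381 tMaxY 1.9319 | tΔX 1.0353 tΔY 3.8637
    t=0.2381 [x] (9,5) — stop
  → r_4 = 0.2381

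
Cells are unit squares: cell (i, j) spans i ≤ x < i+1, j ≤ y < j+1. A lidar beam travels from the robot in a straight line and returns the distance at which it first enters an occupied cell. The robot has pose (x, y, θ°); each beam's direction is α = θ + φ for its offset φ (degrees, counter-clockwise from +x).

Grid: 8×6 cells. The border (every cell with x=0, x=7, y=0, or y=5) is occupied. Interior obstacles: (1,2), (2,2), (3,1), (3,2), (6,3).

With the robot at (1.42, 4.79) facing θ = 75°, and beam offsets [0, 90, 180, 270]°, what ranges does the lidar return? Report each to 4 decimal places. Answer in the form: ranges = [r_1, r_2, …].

beam 1: φ=0°, α=75°
  cosα=0.2588 sinα=0.9659 | (1,4) | tMaxX 2.2409 tMaxY 0.2174 | tΔX 3.8637 tΔY 1.0353
    t=0.2174 [y] (1,5) — stop
  → r_1 = 0.2174
beam 2: φ=90°, α=165°
  cosα=-0.9659 sinα=0.2588 | (1,4) | tMaxX 0.4348 tMaxY 0.8114 | tΔX 1.0353 tΔY 3.8637
    t=0.4348 [x] (0,4) — stop
  → r_2 = 0.4348
beam 3: φ=180°, α=255°
  cosα=-0.2588 sinα=-0.9659 | (1,4) | tMaxX 1.6228 tMaxY 0.8179 | tΔX 3.8637 tΔY 1.0353
    t=0.8179 [y] (1,3)
    t=1.6228 [x] (0,3) — stop
  → r_3 = 1.6228
beam 4: φ=270°, α=345°
  cosα=0.9659 sinα=-0.2588 | (1,4) | tMaxX 0.6005 tMaxY 3.0523 | tΔX 1.0353 tΔY 3.8637
    t=0.6005 [x] (2,4)
    t=1.6357 [x] (3,4)
    t=2.6710 [x] (4,4)
    t=3.0523 [y] (4,3)
    t=3.7063 [x] (5,3)
    t=4.7416 [x] (6,3) — stop
  → r_4 = 4.7416

ranges = [0.2174, 0.4348, 1.6228, 4.7416]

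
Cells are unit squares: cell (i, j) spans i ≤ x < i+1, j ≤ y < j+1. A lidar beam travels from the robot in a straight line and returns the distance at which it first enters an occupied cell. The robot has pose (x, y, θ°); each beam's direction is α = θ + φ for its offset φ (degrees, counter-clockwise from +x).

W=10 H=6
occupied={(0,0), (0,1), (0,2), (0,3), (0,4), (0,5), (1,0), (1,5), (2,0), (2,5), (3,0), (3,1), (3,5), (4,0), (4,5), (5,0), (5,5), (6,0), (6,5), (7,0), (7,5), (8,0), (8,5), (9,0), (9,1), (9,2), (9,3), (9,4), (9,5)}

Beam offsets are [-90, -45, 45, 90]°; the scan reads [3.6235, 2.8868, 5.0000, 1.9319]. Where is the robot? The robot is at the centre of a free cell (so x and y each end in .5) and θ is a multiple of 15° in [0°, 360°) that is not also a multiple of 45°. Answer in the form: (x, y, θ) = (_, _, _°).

Candidates: 31 free-cell centres × 16 headings = 496 poses. Raycast each; keep the one whose scan matches to 4 dp.
  (7.5, 1.5, 30°): beam 1 = 0.5774 ≠ 3.6235 ✗
  (2.5, 4.5, 255°): beam 1 = 1.5529 ≠ 3.6235 ✗
  (5.5, 4.5, 60°): beam 1 = 4.0415 ≠ 3.6235 ✗
  (7.5, 1.5, 195°): beam 2 = 7.0000 ≠ 2.8868 ✗
  …
  (5.5, 2.5, 105°): r_1=3.6235, r_2=2.8868, r_3=5.0000, r_4=1.9319 — all match ✓
Only this pose fits every beam.

(x, y, θ) = (5.5, 2.5, 105°)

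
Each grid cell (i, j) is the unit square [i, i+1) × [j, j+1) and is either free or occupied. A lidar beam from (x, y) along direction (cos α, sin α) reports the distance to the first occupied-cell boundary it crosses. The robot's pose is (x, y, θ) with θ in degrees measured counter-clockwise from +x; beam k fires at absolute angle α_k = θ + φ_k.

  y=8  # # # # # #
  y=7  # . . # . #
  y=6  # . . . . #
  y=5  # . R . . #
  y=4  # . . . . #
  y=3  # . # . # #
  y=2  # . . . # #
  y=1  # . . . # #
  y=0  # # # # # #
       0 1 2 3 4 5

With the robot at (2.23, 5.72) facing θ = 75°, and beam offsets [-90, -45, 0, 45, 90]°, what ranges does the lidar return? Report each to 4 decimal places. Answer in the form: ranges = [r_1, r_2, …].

ranges = [2.8677, 3.1985, 2.3604, 2.4600, 1.2734]

beam 1: φ=-90°, α=345°
  d=(0.9659,-0.2588)  start (2,5)  tX=0.7972 tY=2.7819  stride 1/|dx|=1.0353 1/|dy|=3.8637
    cross x-line → (3,5), t=0.7972
    cross x-line → (4,5), t=1.8324
    cross y-line → (4,4), t=2.7819
    cross x-line → (5,4), t=2.8677 (wall)
  → r_1 = 2.8677
beam 2: φ=-45°, α=30°
  d=(0.8660,0.5000)  start (2,5)  tX=0.8891 tY=0.5600  stride 1/|dx|=1.1547 1/|dy|=2.0000
    cross y-line → (2,6), t=0.5600
    cross x-line → (3,6), t=0.8891
    cross x-line → (4,6), t=2.0438
    cross y-line → (4,7), t=2.5600
    cross x-line → (5,7), t=3.1985 (wall)
  → r_2 = 3.1985
beam 3: φ=0°, α=75°
  d=(0.2588,0.9659)  start (2,5)  tX=2.9751 tY=0.2899  stride 1/|dx|=3.8637 1/|dy|=1.0353
    cross y-line → (2,6), t=0.2899
    cross y-line → (2,7), t=1.3252
    cross y-line → (2,8), t=2.3604 (wall)
  → r_3 = 2.3604
beam 4: φ=45°, α=120°
  d=(-0.5000,0.8660)  start (2,5)  tX=0.4600 tY=0.3233  stride 1/|dx|=2.0000 1/|dy|=1.1547
    cross y-line → (2,6), t=0.3233
    cross x-line → (1,6), t=0.4600
    cross y-line → (1,7), t=1.4780
    cross x-line → (0,7), t=2.4600 (wall)
  → r_4 = 2.4600
beam 5: φ=90°, α=165°
  d=(-0.9659,0.2588)  start (2,5)  tX=0.2381 tY=1.0818  stride 1/|dx|=1.0353 1/|dy|=3.8637
    cross x-line → (1,5), t=0.2381
    cross y-line → (1,6), t=1.0818
    cross x-line → (0,6), t=1.2734 (wall)
  → r_5 = 1.2734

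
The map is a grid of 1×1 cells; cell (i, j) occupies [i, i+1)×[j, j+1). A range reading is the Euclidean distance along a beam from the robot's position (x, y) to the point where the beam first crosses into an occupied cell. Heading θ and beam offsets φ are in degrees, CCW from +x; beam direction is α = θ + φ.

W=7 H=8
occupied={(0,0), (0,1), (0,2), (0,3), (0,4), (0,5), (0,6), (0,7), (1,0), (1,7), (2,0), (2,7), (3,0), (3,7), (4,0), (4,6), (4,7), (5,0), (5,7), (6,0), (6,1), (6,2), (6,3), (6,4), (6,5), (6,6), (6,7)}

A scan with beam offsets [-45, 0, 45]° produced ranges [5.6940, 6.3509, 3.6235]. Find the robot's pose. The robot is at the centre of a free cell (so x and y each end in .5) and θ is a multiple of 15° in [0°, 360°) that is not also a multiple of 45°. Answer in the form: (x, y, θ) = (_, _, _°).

(x, y, θ) = (4.5, 1.5, 120°)

Candidates: 29 free-cell centres × 16 headings = 464 poses. Raycast each; keep the one whose scan matches to 4 dp.
  (1.5, 5.5, 15°): beam 1 = 5.1962 ≠ 5.6940 ✗
  (4.5, 5.5, 30°): beam 1 = 1.5529 ≠ 5.6940 ✗
  (5.5, 5.5, 300°): beam 1 = 4.6587 ≠ 5.6940 ✗
  (3.5, 5.5, 120°): beam 1 = 1.5529 ≠ 5.6940 ✗
  (3.5, 5.5, 300°): beam 1 = 4.6587 ≠ 5.6940 ✗
  …
  (4.5, 1.5, 120°): r_1=5.6940, r_2=6.3509, r_3=3.6235 — all match ✓
Only this pose fits every beam.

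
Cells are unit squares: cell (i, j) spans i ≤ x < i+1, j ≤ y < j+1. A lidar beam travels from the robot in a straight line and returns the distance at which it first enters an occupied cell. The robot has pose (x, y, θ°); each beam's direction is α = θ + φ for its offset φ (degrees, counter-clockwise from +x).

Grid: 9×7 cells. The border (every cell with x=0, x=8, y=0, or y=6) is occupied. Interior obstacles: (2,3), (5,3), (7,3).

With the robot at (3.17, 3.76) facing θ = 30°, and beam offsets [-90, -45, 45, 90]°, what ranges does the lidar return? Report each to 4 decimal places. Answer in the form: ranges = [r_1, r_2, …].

beam 1: φ=-90°, α=300°
  direction (0.5000, -0.8660); cell (3,3); t to first gridline: x 1.6600, y 0.8776 (then +2.0000 / +1.1547)
    (3,2) via y @ 0.8776
    (4,2) via x @ 1.6600
    (4,1) via y @ 2.0323
    (4,0) via y @ 3.1870  # hit
  → r_1 = 3.1870
beam 2: φ=-45°, α=345°
  direction (0.9659, -0.2588); cell (3,3); t to first gridline: x 0.8593, y 2.9364 (then +1.0353 / +3.8637)
    (4,3) via x @ 0.8593
    (5,3) via x @ 1.8946  # hit
  → r_2 = 1.8946
beam 3: φ=45°, α=75°
  direction (0.2588, 0.9659); cell (3,3); t to first gridline: x 3.2069, y 0.2485 (then +3.8637 / +1.0353)
    (3,4) via y @ 0.2485
    (3,5) via y @ 1.2837
    (3,6) via y @ 2.3190  # hit
  → r_3 = 2.3190
beam 4: φ=90°, α=120°
  direction (-0.5000, 0.8660); cell (3,3); t to first gridline: x 0.3400, y 0.2771 (then +2.0000 / +1.1547)
    (3,4) via y @ 0.2771
    (2,4) via x @ 0.3400
    (2,5) via y @ 1.4318
    (1,5) via x @ 2.3400
    (1,6) via y @ 2.5865  # hit
  → r_4 = 2.5865

ranges = [3.1870, 1.8946, 2.3190, 2.5865]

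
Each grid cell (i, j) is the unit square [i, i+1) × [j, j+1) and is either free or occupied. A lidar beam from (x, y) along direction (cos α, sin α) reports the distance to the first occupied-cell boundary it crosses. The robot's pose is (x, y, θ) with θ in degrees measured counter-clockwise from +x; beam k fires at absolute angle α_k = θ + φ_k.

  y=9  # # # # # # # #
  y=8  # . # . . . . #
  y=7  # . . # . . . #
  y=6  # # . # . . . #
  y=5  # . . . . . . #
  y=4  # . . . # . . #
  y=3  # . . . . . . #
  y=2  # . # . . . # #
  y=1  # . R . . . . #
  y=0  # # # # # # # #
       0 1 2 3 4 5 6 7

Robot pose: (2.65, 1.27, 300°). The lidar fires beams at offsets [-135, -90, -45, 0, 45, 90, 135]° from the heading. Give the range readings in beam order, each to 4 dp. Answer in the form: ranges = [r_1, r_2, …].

beam 1: φ=-135°, α=165°
  direction (-0.9659, 0.2588); cell (2,1); t to first gridline: x 0.6729, y 2.8205 (then +1.0353 / +3.8637)
    (1,1) via x @ 0.6729
    (0,1) via x @ 1.7082  # hit
  → r_1 = 1.7082
beam 2: φ=-90°, α=210°
  direction (-0.8660, -0.5000); cell (2,1); t to first gridline: x 0.7506, y 0.5400 (then +1.1547 / +2.0000)
    (2,0) via y @ 0.5400  # hit
  → r_2 = 0.5400
beam 3: φ=-45°, α=255°
  direction (-0.2588, -0.9659); cell (2,1); t to first gridline: x 2.5114, y 0.2795 (then +3.8637 / +1.0353)
    (2,0) via y @ 0.2795  # hit
  → r_3 = 0.2795
beam 4: φ=0°, α=300°
  direction (0.5000, -0.8660); cell (2,1); t to first gridline: x 0.7000, y 0.3118 (then +2.0000 / +1.1547)
    (2,0) via y @ 0.3118  # hit
  → r_4 = 0.3118
beam 5: φ=45°, α=345°
  direction (0.9659, -0.2588); cell (2,1); t to first gridline: x 0.3623, y 1.0432 (then +1.0353 / +3.8637)
    (3,1) via x @ 0.3623
    (3,0) via y @ 1.0432  # hit
  → r_5 = 1.0432
beam 6: φ=90°, α=30°
  direction (0.8660, 0.5000); cell (2,1); t to first gridline: x 0.4041, y 1.4600 (then +1.1547 / +2.0000)
    (3,1) via x @ 0.4041
    (3,2) via y @ 1.4600
    (4,2) via x @ 1.5588
    (5,2) via x @ 2.7135
    (5,3) via y @ 3.4600
    (6,3) via x @ 3.8682
    (7,3) via x @ 5.0229  # hit
  → r_6 = 5.0229
beam 7: φ=135°, α=75°
  direction (0.2588, 0.9659); cell (2,1); t to first gridline: x 1.3523, y 0.7558 (then +3.8637 / +1.0353)
    (2,2) via y @ 0.7558  # hit
  → r_7 = 0.7558

ranges = [1.7082, 0.5400, 0.2795, 0.3118, 1.0432, 5.0229, 0.7558]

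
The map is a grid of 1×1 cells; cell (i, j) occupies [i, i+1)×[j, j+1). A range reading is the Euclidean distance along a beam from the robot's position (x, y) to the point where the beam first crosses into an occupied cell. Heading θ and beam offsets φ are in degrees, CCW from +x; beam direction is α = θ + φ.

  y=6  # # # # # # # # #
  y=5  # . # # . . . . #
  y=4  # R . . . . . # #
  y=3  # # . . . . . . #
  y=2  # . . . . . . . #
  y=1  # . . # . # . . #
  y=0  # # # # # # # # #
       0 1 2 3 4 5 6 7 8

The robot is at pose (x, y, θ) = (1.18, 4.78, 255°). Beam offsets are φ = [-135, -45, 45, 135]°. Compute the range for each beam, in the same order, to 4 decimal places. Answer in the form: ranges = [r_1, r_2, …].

beam 1: φ=-135°, α=120°
  direction (-0.5000, 0.8660); cell (1,4); t to first gridline: x 0.3600, y 0.2540 (then +2.0000 / +1.1547)
    (1,5) via y @ 0.2540
    (0,5) via x @ 0.3600  # hit
  → r_1 = 0.3600
beam 2: φ=-45°, α=210°
  direction (-0.8660, -0.5000); cell (1,4); t to first gridline: x 0.2078, y 1.5600 (then +1.1547 / +2.0000)
    (0,4) via x @ 0.2078  # hit
  → r_2 = 0.2078
beam 3: φ=45°, α=300°
  direction (0.5000, -0.8660); cell (1,4); t to first gridline: x 1.6400, y 0.9007 (then +2.0000 / +1.1547)
    (1,3) via y @ 0.9007  # hit
  → r_3 = 0.9007
beam 4: φ=135°, α=30°
  direction (0.8660, 0.5000); cell (1,4); t to first gridline: x 0.9469, y 0.4400 (then +1.1547 / +2.0000)
    (1,5) via y @ 0.4400
    (2,5) via x @ 0.9469  # hit
  → r_4 = 0.9469

ranges = [0.3600, 0.2078, 0.9007, 0.9469]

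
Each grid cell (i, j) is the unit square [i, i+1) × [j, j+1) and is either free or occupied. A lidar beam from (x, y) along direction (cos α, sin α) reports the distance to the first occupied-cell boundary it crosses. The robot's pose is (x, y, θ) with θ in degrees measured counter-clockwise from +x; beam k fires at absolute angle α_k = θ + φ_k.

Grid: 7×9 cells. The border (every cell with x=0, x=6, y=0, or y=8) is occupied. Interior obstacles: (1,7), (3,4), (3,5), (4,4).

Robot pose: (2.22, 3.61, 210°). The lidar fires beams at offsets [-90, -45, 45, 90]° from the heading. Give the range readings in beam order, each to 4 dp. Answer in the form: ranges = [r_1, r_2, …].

beam 1: φ=-90°, α=120°
  d=(-0.5000,0.8660)  start (2,3)  tX=0.4400 tY=0.4503  stride 1/|dx|=2.0000 1/|dy|=1.1547
    cross x-line → (1,3), t=0.4400
    cross y-line → (1,4), t=0.4503
    cross y-line → (1,5), t=1.6050
    cross x-line → (0,5), t=2.4400 (wall)
  → r_1 = 2.4400
beam 2: φ=-45°, α=165°
  d=(-0.9659,0.2588)  start (2,3)  tX=0.2278 tY=1.5068  stride 1/|dx|=1.0353 1/|dy|=3.8637
    cross x-line → (1,3), t=0.2278
    cross x-line → (0,3), t=1.2630 (wall)
  → r_2 = 1.2630
beam 3: φ=45°, α=255°
  d=(-0.2588,-0.9659)  start (2,3)  tX=0.8500 tY=0.6315  stride 1/|dx|=3.8637 1/|dy|=1.0353
    cross y-line → (2,2), t=0.6315
    cross x-line → (1,2), t=0.8500
    cross y-line → (1,1), t=1.6668
    cross y-line → (1,0), t=2.7021 (wall)
  → r_3 = 2.7021
beam 4: φ=90°, α=300°
  d=(0.5000,-0.8660)  start (2,3)  tX=1.5600 tY=0.7044  stride 1/|dx|=2.0000 1/|dy|=1.1547
    cross y-line → (2,2), t=0.7044
    cross x-line → (3,2), t=1.5600
    cross y-line → (3,1), t=1.8591
    cross y-line → (3,0), t=3.0138 (wall)
  → r_4 = 3.0138

ranges = [2.4400, 1.2630, 2.7021, 3.0138]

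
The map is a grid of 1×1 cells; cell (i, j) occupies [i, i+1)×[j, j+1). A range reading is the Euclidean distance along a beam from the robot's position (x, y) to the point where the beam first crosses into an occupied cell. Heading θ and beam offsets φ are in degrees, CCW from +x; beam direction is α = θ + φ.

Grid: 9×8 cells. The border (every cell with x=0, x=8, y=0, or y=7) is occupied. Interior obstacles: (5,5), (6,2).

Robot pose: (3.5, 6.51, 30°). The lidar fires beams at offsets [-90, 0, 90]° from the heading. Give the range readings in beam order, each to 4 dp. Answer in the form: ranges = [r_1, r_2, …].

ranges = [5.0000, 0.9800, 0.5658]

beam 1: φ=-90°, α=300°
  direction (0.5000, -0.8660); cell (3,6); t to first gridline: x 1.0000, y 0.5889 (then +2.0000 / +1.1547)
    (3,5) via y @ 0.5889
    (4,5) via x @ 1.0000
    (4,4) via y @ 1.7436
    (4,3) via y @ 2.8983
    (5,3) via x @ 3.0000
    (5,2) via y @ 4.0530
    (6,2) via x @ 5.0000  # hit
  → r_1 = 5.0000
beam 2: φ=0°, α=30°
  direction (0.8660, 0.5000); cell (3,6); t to first gridline: x 0.5774, y 0.9800 (then +1.1547 / +2.0000)
    (4,6) via x @ 0.5774
    (4,7) via y @ 0.9800  # hit
  → r_2 = 0.9800
beam 3: φ=90°, α=120°
  direction (-0.5000, 0.8660); cell (3,6); t to first gridline: x 1.0000, y 0.5658 (then +2.0000 / +1.1547)
    (3,7) via y @ 0.5658  # hit
  → r_3 = 0.5658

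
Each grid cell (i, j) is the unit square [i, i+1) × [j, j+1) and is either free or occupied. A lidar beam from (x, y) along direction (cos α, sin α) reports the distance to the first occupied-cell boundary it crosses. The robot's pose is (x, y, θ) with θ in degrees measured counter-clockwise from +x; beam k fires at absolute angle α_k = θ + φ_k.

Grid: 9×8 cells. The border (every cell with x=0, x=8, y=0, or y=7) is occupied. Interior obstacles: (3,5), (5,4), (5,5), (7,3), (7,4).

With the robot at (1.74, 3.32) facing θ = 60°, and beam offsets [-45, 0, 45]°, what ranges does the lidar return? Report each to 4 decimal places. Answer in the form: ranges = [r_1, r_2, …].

ranges = [3.3750, 2.5200, 2.8591]

beam 1: φ=-45°, α=15°
  cosα=0.9659 sinα=0.2588 | (1,3) | tMaxX 0.2692 tMaxY 2.6273 | tΔX 1.0353 tΔY 3.8637
    t=0.2692 [x] (2,3)
    t=1.3044 [x] (3,3)
    t=2.3397 [x] (4,3)
    t=2.6273 [y] (4,4)
    t=3.3750 [x] (5,4) — stop
  → r_1 = 3.3750
beam 2: φ=0°, α=60°
  cosα=0.5000 sinα=0.8660 | (1,3) | tMaxX 0.5200 tMaxY 0.7852 | tΔX 2.0000 tΔY 1.1547
    t=0.5200 [x] (2,3)
    t=0.7852 [y] (2,4)
    t=1.9399 [y] (2,5)
    t=2.5200 [x] (3,5) — stop
  → r_2 = 2.5200
beam 3: φ=45°, α=105°
  cosα=-0.2588 sinα=0.9659 | (1,3) | tMaxX 2.8591 tMaxY 0.7040 | tΔX 3.8637 tΔY 1.0353
    t=0.7040 [y] (1,4)
    t=1.7393 [y] (1,5)
    t=2.7745 [y] (1,6)
    t=2.8591 [x] (0,6) — stop
  → r_3 = 2.8591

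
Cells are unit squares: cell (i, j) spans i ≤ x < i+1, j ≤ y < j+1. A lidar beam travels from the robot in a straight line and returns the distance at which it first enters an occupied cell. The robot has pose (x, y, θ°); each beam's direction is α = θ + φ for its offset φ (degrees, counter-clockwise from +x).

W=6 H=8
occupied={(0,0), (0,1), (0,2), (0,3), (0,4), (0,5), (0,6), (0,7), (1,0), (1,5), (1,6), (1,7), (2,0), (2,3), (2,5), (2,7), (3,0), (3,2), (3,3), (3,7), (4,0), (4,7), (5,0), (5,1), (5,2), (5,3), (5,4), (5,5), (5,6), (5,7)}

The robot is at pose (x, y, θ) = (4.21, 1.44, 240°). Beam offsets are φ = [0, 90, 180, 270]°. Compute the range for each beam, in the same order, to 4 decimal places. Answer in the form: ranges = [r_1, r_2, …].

ranges = [0.5081, 0.8800, 1.5800, 1.1200]

beam 1: φ=0°, α=240°
  d=(-0.5000,-0.8660)  start (4,1)  tX=0.4200 tY=0.5081  stride 1/|dx|=2.0000 1/|dy|=1.1547
    cross x-line → (3,1), t=0.4200
    cross y-line → (3,0), t=0.5081 (wall)
  → r_1 = 0.5081
beam 2: φ=90°, α=330°
  d=(0.8660,-0.5000)  start (4,1)  tX=0.9122 tY=0.8800  stride 1/|dx|=1.1547 1/|dy|=2.0000
    cross y-line → (4,0), t=0.8800 (wall)
  → r_2 = 0.8800
beam 3: φ=180°, α=60°
  d=(0.5000,0.8660)  start (4,1)  tX=1.5800 tY=0.6466  stride 1/|dx|=2.0000 1/|dy|=1.1547
    cross y-line → (4,2), t=0.6466
    cross x-line → (5,2), t=1.5800 (wall)
  → r_3 = 1.5800
beam 4: φ=270°, α=150°
  d=(-0.8660,0.5000)  start (4,1)  tX=0.2425 tY=1.1200  stride 1/|dx|=1.1547 1/|dy|=2.0000
    cross x-line → (3,1), t=0.2425
    cross y-line → (3,2), t=1.1200 (wall)
  → r_4 = 1.1200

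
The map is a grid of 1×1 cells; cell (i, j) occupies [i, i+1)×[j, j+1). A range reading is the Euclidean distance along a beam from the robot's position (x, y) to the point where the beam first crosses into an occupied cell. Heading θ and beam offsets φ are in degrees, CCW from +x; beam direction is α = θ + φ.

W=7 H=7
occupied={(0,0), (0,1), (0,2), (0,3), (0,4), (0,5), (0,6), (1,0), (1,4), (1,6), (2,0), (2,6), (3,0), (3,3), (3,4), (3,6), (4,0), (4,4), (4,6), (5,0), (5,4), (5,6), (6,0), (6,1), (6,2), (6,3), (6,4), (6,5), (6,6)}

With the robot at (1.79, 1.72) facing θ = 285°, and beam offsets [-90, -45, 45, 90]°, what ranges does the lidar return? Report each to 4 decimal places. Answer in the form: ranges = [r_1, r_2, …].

beam 1: φ=-90°, α=195°
  direction (-0.9659, -0.2588); cell (1,1); t to first gridline: x 0.8179, y 2.7819 (then +1.0353 / +3.8637)
    (0,1) via x @ 0.8179  # hit
  → r_1 = 0.8179
beam 2: φ=-45°, α=240°
  direction (-0.5000, -0.8660); cell (1,1); t to first gridline: x 1.5800, y 0.8314 (then +2.0000 / +1.1547)
    (1,0) via y @ 0.8314  # hit
  → r_2 = 0.8314
beam 3: φ=45°, α=330°
  direction (0.8660, -0.5000); cell (1,1); t to first gridline: x 0.2425, y 1.4400 (then +1.1547 / +2.0000)
    (2,1) via x @ 0.2425
    (3,1) via x @ 1.3972
    (3,0) via y @ 1.4400  # hit
  → r_3 = 1.4400
beam 4: φ=90°, α=15°
  direction (0.9659, 0.2588); cell (1,1); t to first gridline: x 0.2174, y 1.0818 (then +1.0353 / +3.8637)
    (2,1) via x @ 0.2174
    (2,2) via y @ 1.0818
    (3,2) via x @ 1.2527
    (4,2) via x @ 2.2880
    (5,2) via x @ 3.3232
    (6,2) via x @ 4.3585  # hit
  → r_4 = 4.3585

ranges = [0.8179, 0.8314, 1.4400, 4.3585]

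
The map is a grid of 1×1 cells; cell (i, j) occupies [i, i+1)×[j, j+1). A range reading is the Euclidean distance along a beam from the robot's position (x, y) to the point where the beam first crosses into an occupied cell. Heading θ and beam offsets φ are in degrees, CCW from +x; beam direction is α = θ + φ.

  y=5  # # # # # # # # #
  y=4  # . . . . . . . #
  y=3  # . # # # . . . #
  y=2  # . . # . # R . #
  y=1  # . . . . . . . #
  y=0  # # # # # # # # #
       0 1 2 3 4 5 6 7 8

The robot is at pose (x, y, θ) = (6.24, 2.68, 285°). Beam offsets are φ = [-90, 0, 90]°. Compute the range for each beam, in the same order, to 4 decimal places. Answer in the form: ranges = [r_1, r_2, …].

ranges = [0.2485, 1.7393, 1.8221]

beam 1: φ=-90°, α=195°
  dir = (cos 195°, sin 195°) = (-0.9659, -0.2588); from cell (6,2)
  next x-line at t=0.2485, next y-line at t=2.6273; Δt_x=1.0353, Δt_y=3.8637
    x: enter (5,2) at t=0.2485 ← occupied
  → r_1 = 0.2485
beam 2: φ=0°, α=285°
  dir = (cos 285°, sin 285°) = (0.2588, -0.9659); from cell (6,2)
  next x-line at t=2.9364, next y-line at t=0.7040; Δt_x=3.8637, Δt_y=1.0353
    y: enter (6,1) at t=0.7040
    y: enter (6,0) at t=1.7393 ← occupied
  → r_2 = 1.7393
beam 3: φ=90°, α=15°
  dir = (cos 15°, sin 15°) = (0.9659, 0.2588); from cell (6,2)
  next x-line at t=0.7868, next y-line at t=1.2364; Δt_x=1.0353, Δt_y=3.8637
    x: enter (7,2) at t=0.7868
    y: enter (7,3) at t=1.2364
    x: enter (8,3) at t=1.8221 ← occupied
  → r_3 = 1.8221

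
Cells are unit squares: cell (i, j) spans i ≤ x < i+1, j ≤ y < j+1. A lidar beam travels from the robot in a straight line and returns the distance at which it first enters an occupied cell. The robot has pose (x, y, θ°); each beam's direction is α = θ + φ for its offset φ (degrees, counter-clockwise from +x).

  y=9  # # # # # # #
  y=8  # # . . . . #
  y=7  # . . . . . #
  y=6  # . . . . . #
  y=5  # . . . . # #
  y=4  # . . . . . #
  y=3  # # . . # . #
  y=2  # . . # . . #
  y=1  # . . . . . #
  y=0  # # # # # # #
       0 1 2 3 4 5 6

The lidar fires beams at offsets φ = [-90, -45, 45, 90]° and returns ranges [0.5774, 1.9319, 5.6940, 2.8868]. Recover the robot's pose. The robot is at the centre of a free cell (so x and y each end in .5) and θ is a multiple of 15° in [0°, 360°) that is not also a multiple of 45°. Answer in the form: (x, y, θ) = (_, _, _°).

Enumerate (i+0.5, j+0.5, θ) over the 35 free cells and 16 admissible headings. For each, cast all 4 beams and compare to the given ranges.
  (3.5, 7.5, 285°): beam 1 = 2.5882 ≠ 0.5774 ✗
  (3.5, 5.5, 345°): beam 1 = 4.6587 ≠ 0.5774 ✗
  (1.5, 4.5, 75°): beam 1 = 2.5882 ≠ 0.5774 ✗
  (5.5, 8.5, 300°): beam 1 = 5.1962 ≠ 0.5774 ✗
  …
  (4.5, 8.5, 210°): r_1=0.5774, r_2=1.9319, r_3=5.6940, r_4=2.8868 — all match ✓
Only this pose fits every beam.

(x, y, θ) = (4.5, 8.5, 210°)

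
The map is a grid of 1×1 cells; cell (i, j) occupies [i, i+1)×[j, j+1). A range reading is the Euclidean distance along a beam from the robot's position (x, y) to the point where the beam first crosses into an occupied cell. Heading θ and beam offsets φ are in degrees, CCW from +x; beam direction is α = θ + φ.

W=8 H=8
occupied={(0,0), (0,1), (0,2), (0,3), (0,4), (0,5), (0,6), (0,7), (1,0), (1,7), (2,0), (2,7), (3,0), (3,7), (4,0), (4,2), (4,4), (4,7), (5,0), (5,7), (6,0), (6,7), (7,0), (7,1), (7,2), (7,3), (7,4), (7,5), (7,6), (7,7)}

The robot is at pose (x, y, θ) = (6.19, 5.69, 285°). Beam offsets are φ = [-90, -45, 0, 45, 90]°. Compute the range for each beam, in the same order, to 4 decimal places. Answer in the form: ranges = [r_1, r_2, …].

ranges = [5.3731, 3.1061, 3.1296, 0.9353, 0.8386]

beam 1: φ=-90°, α=195°
  d=(-0.9659,-0.2588)  start (6,5)  tX=0.1967 tY=2.6660  stride 1/|dx|=1.0353 1/|dy|=3.8637
    cross x-line → (5,5), t=0.1967
    cross x-line → (4,5), t=1.2320
    cross x-line → (3,5), t=2.2673
    cross y-line → (3,4), t=2.6660
    cross x-line → (2,4), t=3.3025
    cross x-line → (1,4), t=4.3378
    cross x-line → (0,4), t=5.3731 (wall)
  → r_1 = 5.3731
beam 2: φ=-45°, α=240°
  d=(-0.5000,-0.8660)  start (6,5)  tX=0.3800 tY=0.7967  stride 1/|dx|=2.0000 1/|dy|=1.1547
    cross x-line → (5,5), t=0.3800
    cross y-line → (5,4), t=0.7967
    cross y-line → (5,3), t=1.9514
    cross x-line → (4,3), t=2.3800
    cross y-line → (4,2), t=3.1061 (wall)
  → r_2 = 3.1061
beam 3: φ=0°, α=285°
  d=(0.2588,-0.9659)  start (6,5)  tX=3.1296 tY=0.7143  stride 1/|dx|=3.8637 1/|dy|=1.0353
    cross y-line → (6,4), t=0.7143
    cross y-line → (6,3), t=1.7496
    cross y-line → (6,2), t=2.7849
    cross x-line → (7,2), t=3.1296 (wall)
  → r_3 = 3.1296
beam 4: φ=45°, α=330°
  d=(0.8660,-0.5000)  start (6,5)  tX=0.9353 tY=1.3800  stride 1/|dx|=1.1547 1/|dy|=2.0000
    cross x-line → (7,5), t=0.9353 (wall)
  → r_4 = 0.9353
beam 5: φ=90°, α=15°
  d=(0.9659,0.2588)  start (6,5)  tX=0.8386 tY=1.1977  stride 1/|dx|=1.0353 1/|dy|=3.8637
    cross x-line → (7,5), t=0.8386 (wall)
  → r_5 = 0.8386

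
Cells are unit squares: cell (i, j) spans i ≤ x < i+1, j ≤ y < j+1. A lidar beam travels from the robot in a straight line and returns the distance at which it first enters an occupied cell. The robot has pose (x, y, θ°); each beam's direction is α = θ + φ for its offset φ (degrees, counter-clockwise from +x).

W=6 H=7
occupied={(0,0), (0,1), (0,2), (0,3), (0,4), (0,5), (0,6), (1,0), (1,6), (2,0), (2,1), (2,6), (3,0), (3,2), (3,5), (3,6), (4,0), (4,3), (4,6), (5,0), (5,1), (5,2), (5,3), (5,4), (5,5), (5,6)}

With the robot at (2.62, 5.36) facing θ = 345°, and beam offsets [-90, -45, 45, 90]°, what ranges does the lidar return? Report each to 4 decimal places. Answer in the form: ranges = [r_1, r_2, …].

ranges = [4.5138, 2.7251, 0.4388, 0.6626]

beam 1: φ=-90°, α=255°
  dir = (cos 255°, sin 255°) = (-0.2588, -0.9659); from cell (2,5)
  next x-line at t=2.3955, next y-line at t=0.3727; Δt_x=3.8637, Δt_y=1.0353
    y: enter (2,4) at t=0.3727
    y: enter (2,3) at t=1.4080
    x: enter (1,3) at t=2.3955
    y: enter (1,2) at t=2.4433
    y: enter (1,1) at t=3.4785
    y: enter (1,0) at t=4.5138 ← occupied
  → r_1 = 4.5138
beam 2: φ=-45°, α=300°
  dir = (cos 300°, sin 300°) = (0.5000, -0.8660); from cell (2,5)
  next x-line at t=0.7600, next y-line at t=0.4157; Δt_x=2.0000, Δt_y=1.1547
    y: enter (2,4) at t=0.4157
    x: enter (3,4) at t=0.7600
    y: enter (3,3) at t=1.5704
    y: enter (3,2) at t=2.7251 ← occupied
  → r_2 = 2.7251
beam 3: φ=45°, α=30°
  dir = (cos 30°, sin 30°) = (0.8660, 0.5000); from cell (2,5)
  next x-line at t=0.4388, next y-line at t=1.2800; Δt_x=1.1547, Δt_y=2.0000
    x: enter (3,5) at t=0.4388 ← occupied
  → r_3 = 0.4388
beam 4: φ=90°, α=75°
  dir = (cos 75°, sin 75°) = (0.2588, 0.9659); from cell (2,5)
  next x-line at t=1.4682, next y-line at t=0.6626; Δt_x=3.8637, Δt_y=1.0353
    y: enter (2,6) at t=0.6626 ← occupied
  → r_4 = 0.6626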